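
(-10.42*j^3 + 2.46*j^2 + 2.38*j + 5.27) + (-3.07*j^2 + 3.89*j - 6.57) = -10.42*j^3 - 0.61*j^2 + 6.27*j - 1.3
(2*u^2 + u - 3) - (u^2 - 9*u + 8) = u^2 + 10*u - 11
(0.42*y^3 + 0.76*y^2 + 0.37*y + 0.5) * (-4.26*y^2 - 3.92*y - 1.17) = -1.7892*y^5 - 4.884*y^4 - 5.0468*y^3 - 4.4696*y^2 - 2.3929*y - 0.585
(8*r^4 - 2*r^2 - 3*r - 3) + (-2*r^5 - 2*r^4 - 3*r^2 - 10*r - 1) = -2*r^5 + 6*r^4 - 5*r^2 - 13*r - 4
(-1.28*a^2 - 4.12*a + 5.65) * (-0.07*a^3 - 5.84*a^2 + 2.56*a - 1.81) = 0.0896*a^5 + 7.7636*a^4 + 20.3885*a^3 - 41.2264*a^2 + 21.9212*a - 10.2265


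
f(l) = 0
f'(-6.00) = 0.00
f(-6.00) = 0.00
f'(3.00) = 0.00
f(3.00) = 0.00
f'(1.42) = 0.00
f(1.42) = 0.00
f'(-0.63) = 0.00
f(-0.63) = 0.00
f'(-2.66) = 0.00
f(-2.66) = 0.00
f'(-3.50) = 0.00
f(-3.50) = 0.00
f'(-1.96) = 0.00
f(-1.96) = 0.00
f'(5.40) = 0.00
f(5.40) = 0.00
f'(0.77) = 0.00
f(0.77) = 0.00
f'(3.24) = 0.00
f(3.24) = 0.00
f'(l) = 0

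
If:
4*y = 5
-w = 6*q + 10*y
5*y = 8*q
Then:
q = 25/32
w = -275/16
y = 5/4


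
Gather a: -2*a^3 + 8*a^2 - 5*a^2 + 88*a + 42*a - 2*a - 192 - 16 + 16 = -2*a^3 + 3*a^2 + 128*a - 192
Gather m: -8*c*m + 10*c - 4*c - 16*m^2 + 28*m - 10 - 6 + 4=6*c - 16*m^2 + m*(28 - 8*c) - 12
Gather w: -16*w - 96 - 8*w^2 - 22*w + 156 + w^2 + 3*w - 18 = -7*w^2 - 35*w + 42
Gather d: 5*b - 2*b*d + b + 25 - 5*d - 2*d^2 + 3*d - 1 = 6*b - 2*d^2 + d*(-2*b - 2) + 24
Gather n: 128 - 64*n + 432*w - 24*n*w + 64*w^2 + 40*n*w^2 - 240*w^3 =n*(40*w^2 - 24*w - 64) - 240*w^3 + 64*w^2 + 432*w + 128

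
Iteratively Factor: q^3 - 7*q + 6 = (q - 1)*(q^2 + q - 6) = (q - 1)*(q + 3)*(q - 2)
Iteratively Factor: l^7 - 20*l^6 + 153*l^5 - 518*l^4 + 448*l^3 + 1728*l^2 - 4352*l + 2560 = (l - 4)*(l^6 - 16*l^5 + 89*l^4 - 162*l^3 - 200*l^2 + 928*l - 640) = (l - 4)^2*(l^5 - 12*l^4 + 41*l^3 + 2*l^2 - 192*l + 160) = (l - 5)*(l - 4)^2*(l^4 - 7*l^3 + 6*l^2 + 32*l - 32) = (l - 5)*(l - 4)^2*(l - 1)*(l^3 - 6*l^2 + 32) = (l - 5)*(l - 4)^3*(l - 1)*(l^2 - 2*l - 8) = (l - 5)*(l - 4)^3*(l - 1)*(l + 2)*(l - 4)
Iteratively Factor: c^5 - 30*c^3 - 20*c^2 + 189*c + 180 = (c + 1)*(c^4 - c^3 - 29*c^2 + 9*c + 180) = (c - 5)*(c + 1)*(c^3 + 4*c^2 - 9*c - 36) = (c - 5)*(c + 1)*(c + 4)*(c^2 - 9) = (c - 5)*(c - 3)*(c + 1)*(c + 4)*(c + 3)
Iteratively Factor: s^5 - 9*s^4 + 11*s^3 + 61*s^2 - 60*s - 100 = (s + 2)*(s^4 - 11*s^3 + 33*s^2 - 5*s - 50) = (s + 1)*(s + 2)*(s^3 - 12*s^2 + 45*s - 50) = (s - 5)*(s + 1)*(s + 2)*(s^2 - 7*s + 10) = (s - 5)^2*(s + 1)*(s + 2)*(s - 2)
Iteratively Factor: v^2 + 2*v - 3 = (v - 1)*(v + 3)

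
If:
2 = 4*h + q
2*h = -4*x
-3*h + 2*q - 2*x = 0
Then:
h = 2/5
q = 2/5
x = -1/5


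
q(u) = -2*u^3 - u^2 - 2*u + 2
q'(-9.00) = -470.00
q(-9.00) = 1397.00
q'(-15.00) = -1322.00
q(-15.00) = 6557.00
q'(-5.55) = -175.72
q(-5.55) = 324.21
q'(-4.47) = -112.95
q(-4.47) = 169.59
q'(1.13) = -11.92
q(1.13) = -4.42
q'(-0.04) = -1.93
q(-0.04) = 2.08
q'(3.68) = -90.61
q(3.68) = -118.57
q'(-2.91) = -46.99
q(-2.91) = 48.64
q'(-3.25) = -58.88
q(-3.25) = 66.59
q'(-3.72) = -77.59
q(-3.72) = 98.56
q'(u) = -6*u^2 - 2*u - 2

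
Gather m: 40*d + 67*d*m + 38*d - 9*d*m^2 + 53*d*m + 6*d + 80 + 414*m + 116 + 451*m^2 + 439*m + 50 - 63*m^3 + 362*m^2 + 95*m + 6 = 84*d - 63*m^3 + m^2*(813 - 9*d) + m*(120*d + 948) + 252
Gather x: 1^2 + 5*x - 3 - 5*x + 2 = 0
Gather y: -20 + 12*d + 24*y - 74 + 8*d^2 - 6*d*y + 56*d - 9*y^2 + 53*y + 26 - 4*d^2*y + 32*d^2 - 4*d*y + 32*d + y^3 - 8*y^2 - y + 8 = 40*d^2 + 100*d + y^3 - 17*y^2 + y*(-4*d^2 - 10*d + 76) - 60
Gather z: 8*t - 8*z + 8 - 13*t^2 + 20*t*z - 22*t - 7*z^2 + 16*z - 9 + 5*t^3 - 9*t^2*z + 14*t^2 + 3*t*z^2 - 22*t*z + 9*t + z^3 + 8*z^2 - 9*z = 5*t^3 + t^2 - 5*t + z^3 + z^2*(3*t + 1) + z*(-9*t^2 - 2*t - 1) - 1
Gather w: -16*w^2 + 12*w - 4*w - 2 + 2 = -16*w^2 + 8*w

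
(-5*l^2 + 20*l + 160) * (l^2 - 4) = -5*l^4 + 20*l^3 + 180*l^2 - 80*l - 640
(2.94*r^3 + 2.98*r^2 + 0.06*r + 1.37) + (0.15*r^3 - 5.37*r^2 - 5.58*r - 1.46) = 3.09*r^3 - 2.39*r^2 - 5.52*r - 0.0899999999999999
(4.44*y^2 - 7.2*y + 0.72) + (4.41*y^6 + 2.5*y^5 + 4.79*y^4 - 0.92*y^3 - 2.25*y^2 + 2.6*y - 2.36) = 4.41*y^6 + 2.5*y^5 + 4.79*y^4 - 0.92*y^3 + 2.19*y^2 - 4.6*y - 1.64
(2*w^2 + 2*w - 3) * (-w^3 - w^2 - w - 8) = -2*w^5 - 4*w^4 - w^3 - 15*w^2 - 13*w + 24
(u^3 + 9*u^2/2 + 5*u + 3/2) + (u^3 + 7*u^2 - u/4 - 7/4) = 2*u^3 + 23*u^2/2 + 19*u/4 - 1/4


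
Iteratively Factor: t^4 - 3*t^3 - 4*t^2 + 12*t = (t)*(t^3 - 3*t^2 - 4*t + 12) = t*(t - 3)*(t^2 - 4) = t*(t - 3)*(t + 2)*(t - 2)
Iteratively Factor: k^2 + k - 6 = (k + 3)*(k - 2)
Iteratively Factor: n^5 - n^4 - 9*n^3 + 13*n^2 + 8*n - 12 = (n + 3)*(n^4 - 4*n^3 + 3*n^2 + 4*n - 4) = (n + 1)*(n + 3)*(n^3 - 5*n^2 + 8*n - 4) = (n - 2)*(n + 1)*(n + 3)*(n^2 - 3*n + 2) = (n - 2)^2*(n + 1)*(n + 3)*(n - 1)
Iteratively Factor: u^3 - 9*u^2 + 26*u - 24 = (u - 4)*(u^2 - 5*u + 6) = (u - 4)*(u - 3)*(u - 2)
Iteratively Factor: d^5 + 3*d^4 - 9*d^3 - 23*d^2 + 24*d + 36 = (d + 3)*(d^4 - 9*d^2 + 4*d + 12) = (d + 1)*(d + 3)*(d^3 - d^2 - 8*d + 12) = (d - 2)*(d + 1)*(d + 3)*(d^2 + d - 6) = (d - 2)^2*(d + 1)*(d + 3)*(d + 3)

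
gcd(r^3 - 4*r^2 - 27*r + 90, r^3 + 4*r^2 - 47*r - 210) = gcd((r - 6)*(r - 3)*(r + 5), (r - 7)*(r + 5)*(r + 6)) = r + 5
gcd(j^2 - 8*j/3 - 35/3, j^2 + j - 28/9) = j + 7/3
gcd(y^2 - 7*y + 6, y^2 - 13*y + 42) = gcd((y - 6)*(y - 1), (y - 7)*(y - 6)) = y - 6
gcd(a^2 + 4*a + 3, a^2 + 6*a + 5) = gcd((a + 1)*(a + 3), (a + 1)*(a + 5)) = a + 1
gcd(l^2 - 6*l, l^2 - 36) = l - 6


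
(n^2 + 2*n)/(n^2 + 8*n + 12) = n/(n + 6)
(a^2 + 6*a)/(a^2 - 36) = a/(a - 6)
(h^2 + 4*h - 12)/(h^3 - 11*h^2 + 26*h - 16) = (h + 6)/(h^2 - 9*h + 8)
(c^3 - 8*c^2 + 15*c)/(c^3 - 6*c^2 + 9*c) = (c - 5)/(c - 3)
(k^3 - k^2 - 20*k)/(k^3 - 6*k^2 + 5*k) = (k + 4)/(k - 1)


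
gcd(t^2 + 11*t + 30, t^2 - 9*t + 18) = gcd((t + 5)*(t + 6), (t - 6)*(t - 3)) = 1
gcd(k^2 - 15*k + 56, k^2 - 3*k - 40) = k - 8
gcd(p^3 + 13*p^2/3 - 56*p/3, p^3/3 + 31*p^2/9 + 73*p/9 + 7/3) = p + 7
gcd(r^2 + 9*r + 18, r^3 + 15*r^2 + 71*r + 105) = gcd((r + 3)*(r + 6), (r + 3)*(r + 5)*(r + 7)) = r + 3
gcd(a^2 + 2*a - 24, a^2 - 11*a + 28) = a - 4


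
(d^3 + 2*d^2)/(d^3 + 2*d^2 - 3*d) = d*(d + 2)/(d^2 + 2*d - 3)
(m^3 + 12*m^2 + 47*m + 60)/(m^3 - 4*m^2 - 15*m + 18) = (m^2 + 9*m + 20)/(m^2 - 7*m + 6)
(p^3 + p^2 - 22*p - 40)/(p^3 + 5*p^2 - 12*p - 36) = (p^2 - p - 20)/(p^2 + 3*p - 18)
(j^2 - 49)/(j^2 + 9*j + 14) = (j - 7)/(j + 2)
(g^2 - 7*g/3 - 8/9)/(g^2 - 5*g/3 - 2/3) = (g - 8/3)/(g - 2)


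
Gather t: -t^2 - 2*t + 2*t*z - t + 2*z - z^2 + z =-t^2 + t*(2*z - 3) - z^2 + 3*z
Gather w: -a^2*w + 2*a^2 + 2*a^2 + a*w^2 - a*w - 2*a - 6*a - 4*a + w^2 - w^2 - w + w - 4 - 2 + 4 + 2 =4*a^2 + a*w^2 - 12*a + w*(-a^2 - a)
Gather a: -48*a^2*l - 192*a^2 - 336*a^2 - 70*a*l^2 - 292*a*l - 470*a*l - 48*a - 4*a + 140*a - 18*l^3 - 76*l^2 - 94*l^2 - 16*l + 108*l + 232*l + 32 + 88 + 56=a^2*(-48*l - 528) + a*(-70*l^2 - 762*l + 88) - 18*l^3 - 170*l^2 + 324*l + 176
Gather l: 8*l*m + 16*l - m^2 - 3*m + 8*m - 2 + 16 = l*(8*m + 16) - m^2 + 5*m + 14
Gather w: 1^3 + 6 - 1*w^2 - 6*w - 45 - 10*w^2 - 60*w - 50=-11*w^2 - 66*w - 88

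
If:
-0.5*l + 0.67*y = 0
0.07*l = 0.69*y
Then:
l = 0.00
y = 0.00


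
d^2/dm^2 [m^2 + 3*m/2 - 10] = 2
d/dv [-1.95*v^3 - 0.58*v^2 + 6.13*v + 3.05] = -5.85*v^2 - 1.16*v + 6.13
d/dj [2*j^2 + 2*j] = 4*j + 2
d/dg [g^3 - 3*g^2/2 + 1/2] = 3*g*(g - 1)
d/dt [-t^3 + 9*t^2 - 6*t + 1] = -3*t^2 + 18*t - 6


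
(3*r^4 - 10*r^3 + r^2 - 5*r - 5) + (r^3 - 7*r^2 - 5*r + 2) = 3*r^4 - 9*r^3 - 6*r^2 - 10*r - 3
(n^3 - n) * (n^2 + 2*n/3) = n^5 + 2*n^4/3 - n^3 - 2*n^2/3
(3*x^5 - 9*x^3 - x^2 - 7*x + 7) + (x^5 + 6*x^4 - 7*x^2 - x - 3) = 4*x^5 + 6*x^4 - 9*x^3 - 8*x^2 - 8*x + 4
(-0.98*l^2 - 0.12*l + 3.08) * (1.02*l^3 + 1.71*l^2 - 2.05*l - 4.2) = -0.9996*l^5 - 1.7982*l^4 + 4.9454*l^3 + 9.6288*l^2 - 5.81*l - 12.936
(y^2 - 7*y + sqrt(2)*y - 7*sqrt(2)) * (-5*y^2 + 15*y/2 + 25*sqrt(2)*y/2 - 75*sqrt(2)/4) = -5*y^4 + 15*sqrt(2)*y^3/2 + 85*y^3/2 - 255*sqrt(2)*y^2/4 - 55*y^2/2 - 425*y/2 + 315*sqrt(2)*y/4 + 525/2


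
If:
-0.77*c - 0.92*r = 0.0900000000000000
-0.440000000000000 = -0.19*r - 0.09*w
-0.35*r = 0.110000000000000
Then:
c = 0.26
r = -0.31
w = 5.55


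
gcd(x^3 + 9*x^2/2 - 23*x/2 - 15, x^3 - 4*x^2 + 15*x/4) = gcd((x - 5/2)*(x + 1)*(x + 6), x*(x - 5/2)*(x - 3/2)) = x - 5/2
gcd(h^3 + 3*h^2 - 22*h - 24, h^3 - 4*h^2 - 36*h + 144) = h^2 + 2*h - 24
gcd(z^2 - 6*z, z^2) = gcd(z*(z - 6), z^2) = z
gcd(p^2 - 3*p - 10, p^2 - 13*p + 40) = p - 5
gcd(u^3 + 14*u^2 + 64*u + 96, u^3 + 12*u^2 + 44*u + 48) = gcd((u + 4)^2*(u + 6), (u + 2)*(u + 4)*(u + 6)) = u^2 + 10*u + 24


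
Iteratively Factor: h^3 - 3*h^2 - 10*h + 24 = (h - 2)*(h^2 - h - 12) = (h - 2)*(h + 3)*(h - 4)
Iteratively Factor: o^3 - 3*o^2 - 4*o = (o + 1)*(o^2 - 4*o) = o*(o + 1)*(o - 4)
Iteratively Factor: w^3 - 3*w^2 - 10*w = (w + 2)*(w^2 - 5*w) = (w - 5)*(w + 2)*(w)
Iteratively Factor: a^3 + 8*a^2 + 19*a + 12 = (a + 1)*(a^2 + 7*a + 12) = (a + 1)*(a + 4)*(a + 3)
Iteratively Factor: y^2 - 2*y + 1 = (y - 1)*(y - 1)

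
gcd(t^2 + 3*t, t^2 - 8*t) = t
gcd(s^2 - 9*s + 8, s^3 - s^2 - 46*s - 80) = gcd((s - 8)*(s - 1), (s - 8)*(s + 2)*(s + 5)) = s - 8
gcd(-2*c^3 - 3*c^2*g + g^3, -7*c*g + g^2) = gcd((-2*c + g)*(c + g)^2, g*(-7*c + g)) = 1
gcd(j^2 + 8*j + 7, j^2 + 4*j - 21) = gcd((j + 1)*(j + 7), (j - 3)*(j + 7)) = j + 7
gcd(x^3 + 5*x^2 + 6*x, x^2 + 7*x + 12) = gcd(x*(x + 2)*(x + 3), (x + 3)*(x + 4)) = x + 3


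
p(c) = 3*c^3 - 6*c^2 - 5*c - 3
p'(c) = 9*c^2 - 12*c - 5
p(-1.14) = -9.54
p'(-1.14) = 20.38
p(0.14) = -3.81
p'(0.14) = -6.50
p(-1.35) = -14.57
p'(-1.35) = 27.60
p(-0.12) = -2.49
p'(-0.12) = -3.43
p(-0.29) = -2.13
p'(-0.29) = -0.76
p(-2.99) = -121.88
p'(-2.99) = 111.34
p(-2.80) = -101.90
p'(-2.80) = 99.16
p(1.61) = -14.08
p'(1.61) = -0.99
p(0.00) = -3.00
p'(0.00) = -5.00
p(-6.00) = -837.00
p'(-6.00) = 391.00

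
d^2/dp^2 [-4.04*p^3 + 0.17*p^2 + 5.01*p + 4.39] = 0.34 - 24.24*p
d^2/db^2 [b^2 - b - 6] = 2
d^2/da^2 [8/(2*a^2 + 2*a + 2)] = 8*(-a^2 - a + (2*a + 1)^2 - 1)/(a^2 + a + 1)^3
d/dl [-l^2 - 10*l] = -2*l - 10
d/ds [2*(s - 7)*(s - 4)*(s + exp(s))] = 2*(s - 7)*(s - 4)*(exp(s) + 1) + 2*(s - 7)*(s + exp(s)) + 2*(s - 4)*(s + exp(s))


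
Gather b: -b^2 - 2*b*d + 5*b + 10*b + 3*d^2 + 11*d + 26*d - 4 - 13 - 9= -b^2 + b*(15 - 2*d) + 3*d^2 + 37*d - 26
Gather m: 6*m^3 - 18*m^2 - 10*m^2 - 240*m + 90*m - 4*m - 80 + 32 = 6*m^3 - 28*m^2 - 154*m - 48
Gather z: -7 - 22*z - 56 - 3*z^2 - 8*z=-3*z^2 - 30*z - 63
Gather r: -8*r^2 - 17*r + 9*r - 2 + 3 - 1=-8*r^2 - 8*r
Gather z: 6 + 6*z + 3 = 6*z + 9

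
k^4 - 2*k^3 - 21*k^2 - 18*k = k*(k - 6)*(k + 1)*(k + 3)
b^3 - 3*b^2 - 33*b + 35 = (b - 7)*(b - 1)*(b + 5)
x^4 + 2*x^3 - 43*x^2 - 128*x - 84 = (x - 7)*(x + 1)*(x + 2)*(x + 6)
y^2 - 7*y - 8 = (y - 8)*(y + 1)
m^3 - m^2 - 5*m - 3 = (m - 3)*(m + 1)^2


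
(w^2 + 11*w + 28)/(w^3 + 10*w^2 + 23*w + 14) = (w + 4)/(w^2 + 3*w + 2)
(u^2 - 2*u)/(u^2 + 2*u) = (u - 2)/(u + 2)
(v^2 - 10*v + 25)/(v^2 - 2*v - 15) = (v - 5)/(v + 3)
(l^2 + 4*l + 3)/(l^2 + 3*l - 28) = (l^2 + 4*l + 3)/(l^2 + 3*l - 28)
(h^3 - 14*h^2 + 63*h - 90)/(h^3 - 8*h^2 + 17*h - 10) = (h^2 - 9*h + 18)/(h^2 - 3*h + 2)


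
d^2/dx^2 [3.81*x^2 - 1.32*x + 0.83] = 7.62000000000000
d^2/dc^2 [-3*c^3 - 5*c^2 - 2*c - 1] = -18*c - 10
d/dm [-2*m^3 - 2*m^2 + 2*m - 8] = -6*m^2 - 4*m + 2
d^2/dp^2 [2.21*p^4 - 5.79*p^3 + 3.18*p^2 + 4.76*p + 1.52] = 26.52*p^2 - 34.74*p + 6.36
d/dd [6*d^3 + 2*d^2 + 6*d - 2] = 18*d^2 + 4*d + 6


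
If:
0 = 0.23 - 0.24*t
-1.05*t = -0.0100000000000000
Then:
No Solution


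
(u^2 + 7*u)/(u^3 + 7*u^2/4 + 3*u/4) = 4*(u + 7)/(4*u^2 + 7*u + 3)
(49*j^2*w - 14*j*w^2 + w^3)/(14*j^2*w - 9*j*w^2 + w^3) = (-7*j + w)/(-2*j + w)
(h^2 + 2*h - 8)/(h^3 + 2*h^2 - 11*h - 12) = (h - 2)/(h^2 - 2*h - 3)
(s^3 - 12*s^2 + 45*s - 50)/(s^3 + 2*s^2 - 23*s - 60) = (s^2 - 7*s + 10)/(s^2 + 7*s + 12)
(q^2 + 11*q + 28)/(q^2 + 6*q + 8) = (q + 7)/(q + 2)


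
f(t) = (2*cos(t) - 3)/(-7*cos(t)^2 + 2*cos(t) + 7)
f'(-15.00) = 18.79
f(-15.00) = -3.14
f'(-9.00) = 71.80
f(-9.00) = 7.61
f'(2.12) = -2.38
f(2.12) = -1.00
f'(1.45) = -0.29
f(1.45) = -0.39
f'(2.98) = -3.76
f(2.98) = 2.77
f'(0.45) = 0.29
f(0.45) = -0.38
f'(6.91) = 0.17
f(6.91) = -0.34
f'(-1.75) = 0.67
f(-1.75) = -0.52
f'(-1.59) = 0.43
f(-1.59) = -0.44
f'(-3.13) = 0.22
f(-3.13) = 2.50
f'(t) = (-14*sin(t)*cos(t) + 2*sin(t))*(2*cos(t) - 3)/(-7*cos(t)^2 + 2*cos(t) + 7)^2 - 2*sin(t)/(-7*cos(t)^2 + 2*cos(t) + 7)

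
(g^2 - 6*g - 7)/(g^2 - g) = (g^2 - 6*g - 7)/(g*(g - 1))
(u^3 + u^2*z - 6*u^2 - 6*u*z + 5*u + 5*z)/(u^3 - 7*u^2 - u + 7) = (u^2 + u*z - 5*u - 5*z)/(u^2 - 6*u - 7)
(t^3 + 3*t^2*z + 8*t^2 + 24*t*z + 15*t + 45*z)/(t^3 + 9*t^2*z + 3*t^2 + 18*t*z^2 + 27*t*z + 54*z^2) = (t + 5)/(t + 6*z)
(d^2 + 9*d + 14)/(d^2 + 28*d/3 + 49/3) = 3*(d + 2)/(3*d + 7)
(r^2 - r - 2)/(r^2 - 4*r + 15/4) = 4*(r^2 - r - 2)/(4*r^2 - 16*r + 15)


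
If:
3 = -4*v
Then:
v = -3/4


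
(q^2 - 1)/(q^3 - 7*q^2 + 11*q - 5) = (q + 1)/(q^2 - 6*q + 5)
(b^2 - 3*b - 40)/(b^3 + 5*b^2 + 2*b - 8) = (b^2 - 3*b - 40)/(b^3 + 5*b^2 + 2*b - 8)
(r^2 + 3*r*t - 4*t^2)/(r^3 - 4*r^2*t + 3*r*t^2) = (r + 4*t)/(r*(r - 3*t))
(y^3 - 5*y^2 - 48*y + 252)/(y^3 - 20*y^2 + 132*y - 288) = (y + 7)/(y - 8)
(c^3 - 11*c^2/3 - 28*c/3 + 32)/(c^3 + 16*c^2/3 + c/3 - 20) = (3*c^2 - 20*c + 32)/(3*c^2 + 7*c - 20)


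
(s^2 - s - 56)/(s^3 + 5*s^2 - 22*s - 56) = (s - 8)/(s^2 - 2*s - 8)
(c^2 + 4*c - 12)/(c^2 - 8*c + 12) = (c + 6)/(c - 6)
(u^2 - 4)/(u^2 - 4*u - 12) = (u - 2)/(u - 6)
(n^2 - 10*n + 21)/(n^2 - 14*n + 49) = (n - 3)/(n - 7)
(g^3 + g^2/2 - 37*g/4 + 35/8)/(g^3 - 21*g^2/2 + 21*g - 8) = (g^2 + g - 35/4)/(g^2 - 10*g + 16)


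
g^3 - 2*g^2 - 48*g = g*(g - 8)*(g + 6)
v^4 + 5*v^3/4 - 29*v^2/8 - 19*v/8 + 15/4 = (v - 5/4)*(v - 1)*(v + 3/2)*(v + 2)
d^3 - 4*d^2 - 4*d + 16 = (d - 4)*(d - 2)*(d + 2)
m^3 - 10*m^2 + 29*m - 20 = (m - 5)*(m - 4)*(m - 1)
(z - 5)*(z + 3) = z^2 - 2*z - 15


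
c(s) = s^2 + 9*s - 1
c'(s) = 2*s + 9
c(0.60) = 4.76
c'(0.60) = 10.20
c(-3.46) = -20.17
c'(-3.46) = 2.08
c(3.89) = 49.14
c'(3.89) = 16.78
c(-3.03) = -19.09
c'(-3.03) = 2.94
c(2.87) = 33.07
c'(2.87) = 14.74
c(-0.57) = -5.81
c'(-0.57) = 7.86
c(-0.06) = -1.54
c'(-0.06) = 8.88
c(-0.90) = -8.29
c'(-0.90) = 7.20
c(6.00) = 89.00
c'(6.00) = 21.00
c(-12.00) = 35.00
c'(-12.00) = -15.00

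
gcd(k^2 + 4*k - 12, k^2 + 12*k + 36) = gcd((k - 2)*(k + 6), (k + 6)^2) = k + 6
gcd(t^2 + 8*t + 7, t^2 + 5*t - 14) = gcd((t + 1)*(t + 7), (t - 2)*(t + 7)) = t + 7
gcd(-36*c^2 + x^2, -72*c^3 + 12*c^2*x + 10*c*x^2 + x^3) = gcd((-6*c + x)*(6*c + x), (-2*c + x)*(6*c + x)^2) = 6*c + x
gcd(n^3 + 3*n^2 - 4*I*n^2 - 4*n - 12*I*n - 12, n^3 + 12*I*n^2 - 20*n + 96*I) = n - 2*I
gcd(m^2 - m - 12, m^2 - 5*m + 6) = 1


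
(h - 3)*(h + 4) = h^2 + h - 12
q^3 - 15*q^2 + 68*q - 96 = (q - 8)*(q - 4)*(q - 3)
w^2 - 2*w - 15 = (w - 5)*(w + 3)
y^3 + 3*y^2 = y^2*(y + 3)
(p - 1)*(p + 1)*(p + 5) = p^3 + 5*p^2 - p - 5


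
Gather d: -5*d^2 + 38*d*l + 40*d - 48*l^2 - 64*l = -5*d^2 + d*(38*l + 40) - 48*l^2 - 64*l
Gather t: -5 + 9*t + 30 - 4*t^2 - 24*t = -4*t^2 - 15*t + 25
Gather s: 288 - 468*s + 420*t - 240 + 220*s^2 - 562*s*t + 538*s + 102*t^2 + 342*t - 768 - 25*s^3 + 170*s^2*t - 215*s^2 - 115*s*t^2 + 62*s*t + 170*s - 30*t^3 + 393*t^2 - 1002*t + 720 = -25*s^3 + s^2*(170*t + 5) + s*(-115*t^2 - 500*t + 240) - 30*t^3 + 495*t^2 - 240*t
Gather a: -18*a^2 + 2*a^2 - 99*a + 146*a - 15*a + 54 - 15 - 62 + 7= -16*a^2 + 32*a - 16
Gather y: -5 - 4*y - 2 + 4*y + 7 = 0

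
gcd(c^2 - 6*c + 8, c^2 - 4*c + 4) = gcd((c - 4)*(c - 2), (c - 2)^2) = c - 2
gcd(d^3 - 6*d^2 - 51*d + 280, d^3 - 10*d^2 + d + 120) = d^2 - 13*d + 40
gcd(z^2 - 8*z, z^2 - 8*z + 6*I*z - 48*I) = z - 8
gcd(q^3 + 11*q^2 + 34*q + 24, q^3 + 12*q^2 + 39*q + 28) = q^2 + 5*q + 4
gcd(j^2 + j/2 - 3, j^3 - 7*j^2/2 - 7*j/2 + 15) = j + 2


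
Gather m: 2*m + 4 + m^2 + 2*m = m^2 + 4*m + 4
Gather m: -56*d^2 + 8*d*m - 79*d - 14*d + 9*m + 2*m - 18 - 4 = -56*d^2 - 93*d + m*(8*d + 11) - 22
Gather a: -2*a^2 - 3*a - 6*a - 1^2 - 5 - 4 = -2*a^2 - 9*a - 10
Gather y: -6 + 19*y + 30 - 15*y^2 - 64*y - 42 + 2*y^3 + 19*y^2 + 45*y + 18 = 2*y^3 + 4*y^2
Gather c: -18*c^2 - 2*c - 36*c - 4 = -18*c^2 - 38*c - 4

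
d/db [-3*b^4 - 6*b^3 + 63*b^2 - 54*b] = -12*b^3 - 18*b^2 + 126*b - 54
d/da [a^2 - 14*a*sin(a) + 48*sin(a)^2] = -14*a*cos(a) + 2*a - 14*sin(a) + 48*sin(2*a)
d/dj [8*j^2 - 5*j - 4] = 16*j - 5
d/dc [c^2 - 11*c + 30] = 2*c - 11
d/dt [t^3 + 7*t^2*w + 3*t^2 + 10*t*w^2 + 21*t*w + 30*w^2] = 3*t^2 + 14*t*w + 6*t + 10*w^2 + 21*w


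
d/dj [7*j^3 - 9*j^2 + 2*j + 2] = 21*j^2 - 18*j + 2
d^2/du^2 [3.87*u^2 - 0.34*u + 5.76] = 7.74000000000000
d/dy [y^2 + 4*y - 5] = 2*y + 4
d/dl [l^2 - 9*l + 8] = 2*l - 9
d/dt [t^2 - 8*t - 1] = 2*t - 8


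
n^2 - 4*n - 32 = (n - 8)*(n + 4)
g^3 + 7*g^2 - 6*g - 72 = (g - 3)*(g + 4)*(g + 6)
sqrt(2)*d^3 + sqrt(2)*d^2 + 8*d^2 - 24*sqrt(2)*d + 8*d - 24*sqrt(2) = (d - 2*sqrt(2))*(d + 6*sqrt(2))*(sqrt(2)*d + sqrt(2))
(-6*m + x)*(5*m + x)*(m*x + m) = -30*m^3*x - 30*m^3 - m^2*x^2 - m^2*x + m*x^3 + m*x^2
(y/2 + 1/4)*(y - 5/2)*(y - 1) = y^3/2 - 3*y^2/2 + 3*y/8 + 5/8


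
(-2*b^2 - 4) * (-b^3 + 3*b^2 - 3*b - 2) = 2*b^5 - 6*b^4 + 10*b^3 - 8*b^2 + 12*b + 8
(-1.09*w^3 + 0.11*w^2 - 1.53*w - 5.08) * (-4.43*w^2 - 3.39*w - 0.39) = 4.8287*w^5 + 3.2078*w^4 + 6.8301*w^3 + 27.6482*w^2 + 17.8179*w + 1.9812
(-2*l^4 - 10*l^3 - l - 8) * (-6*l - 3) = 12*l^5 + 66*l^4 + 30*l^3 + 6*l^2 + 51*l + 24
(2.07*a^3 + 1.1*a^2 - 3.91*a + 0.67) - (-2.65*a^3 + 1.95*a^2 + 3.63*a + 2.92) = 4.72*a^3 - 0.85*a^2 - 7.54*a - 2.25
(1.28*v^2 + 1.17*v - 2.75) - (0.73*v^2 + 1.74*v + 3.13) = 0.55*v^2 - 0.57*v - 5.88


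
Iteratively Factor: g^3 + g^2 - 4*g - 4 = (g - 2)*(g^2 + 3*g + 2) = (g - 2)*(g + 1)*(g + 2)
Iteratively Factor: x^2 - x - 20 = (x - 5)*(x + 4)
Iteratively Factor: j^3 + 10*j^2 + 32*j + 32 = (j + 4)*(j^2 + 6*j + 8) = (j + 4)^2*(j + 2)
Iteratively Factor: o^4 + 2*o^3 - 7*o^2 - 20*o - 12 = (o + 2)*(o^3 - 7*o - 6) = (o + 1)*(o + 2)*(o^2 - o - 6) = (o - 3)*(o + 1)*(o + 2)*(o + 2)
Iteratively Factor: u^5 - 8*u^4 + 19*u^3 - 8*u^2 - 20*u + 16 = (u + 1)*(u^4 - 9*u^3 + 28*u^2 - 36*u + 16) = (u - 1)*(u + 1)*(u^3 - 8*u^2 + 20*u - 16) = (u - 2)*(u - 1)*(u + 1)*(u^2 - 6*u + 8) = (u - 2)^2*(u - 1)*(u + 1)*(u - 4)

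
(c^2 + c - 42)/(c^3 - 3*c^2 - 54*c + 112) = (c - 6)/(c^2 - 10*c + 16)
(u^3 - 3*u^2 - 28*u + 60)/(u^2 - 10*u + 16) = (u^2 - u - 30)/(u - 8)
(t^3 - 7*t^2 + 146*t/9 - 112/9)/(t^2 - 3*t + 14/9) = (3*t^2 - 14*t + 16)/(3*t - 2)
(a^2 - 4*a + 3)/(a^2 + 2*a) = (a^2 - 4*a + 3)/(a*(a + 2))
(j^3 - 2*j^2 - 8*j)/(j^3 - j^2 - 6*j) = (j - 4)/(j - 3)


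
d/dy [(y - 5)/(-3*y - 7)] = -22/(3*y + 7)^2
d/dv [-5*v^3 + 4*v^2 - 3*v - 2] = -15*v^2 + 8*v - 3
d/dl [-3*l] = -3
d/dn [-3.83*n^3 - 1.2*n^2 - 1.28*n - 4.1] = -11.49*n^2 - 2.4*n - 1.28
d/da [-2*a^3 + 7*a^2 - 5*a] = -6*a^2 + 14*a - 5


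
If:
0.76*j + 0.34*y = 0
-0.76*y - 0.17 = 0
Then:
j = 0.10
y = -0.22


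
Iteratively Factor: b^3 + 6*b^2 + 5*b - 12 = (b + 4)*(b^2 + 2*b - 3) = (b + 3)*(b + 4)*(b - 1)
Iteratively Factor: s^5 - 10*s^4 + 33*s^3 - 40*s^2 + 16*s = (s - 1)*(s^4 - 9*s^3 + 24*s^2 - 16*s) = (s - 1)^2*(s^3 - 8*s^2 + 16*s) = (s - 4)*(s - 1)^2*(s^2 - 4*s) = s*(s - 4)*(s - 1)^2*(s - 4)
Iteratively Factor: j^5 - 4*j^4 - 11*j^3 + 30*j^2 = (j - 2)*(j^4 - 2*j^3 - 15*j^2) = j*(j - 2)*(j^3 - 2*j^2 - 15*j) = j*(j - 5)*(j - 2)*(j^2 + 3*j) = j^2*(j - 5)*(j - 2)*(j + 3)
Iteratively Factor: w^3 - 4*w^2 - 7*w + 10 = (w + 2)*(w^2 - 6*w + 5) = (w - 1)*(w + 2)*(w - 5)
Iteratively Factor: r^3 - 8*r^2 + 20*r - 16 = (r - 2)*(r^2 - 6*r + 8) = (r - 4)*(r - 2)*(r - 2)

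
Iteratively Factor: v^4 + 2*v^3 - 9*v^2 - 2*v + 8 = (v + 1)*(v^3 + v^2 - 10*v + 8) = (v - 2)*(v + 1)*(v^2 + 3*v - 4) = (v - 2)*(v + 1)*(v + 4)*(v - 1)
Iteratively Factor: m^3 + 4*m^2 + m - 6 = (m + 3)*(m^2 + m - 2) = (m + 2)*(m + 3)*(m - 1)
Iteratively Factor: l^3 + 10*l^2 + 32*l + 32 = (l + 4)*(l^2 + 6*l + 8) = (l + 4)^2*(l + 2)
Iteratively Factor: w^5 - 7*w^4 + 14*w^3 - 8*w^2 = (w)*(w^4 - 7*w^3 + 14*w^2 - 8*w) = w*(w - 2)*(w^3 - 5*w^2 + 4*w) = w*(w - 2)*(w - 1)*(w^2 - 4*w) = w*(w - 4)*(w - 2)*(w - 1)*(w)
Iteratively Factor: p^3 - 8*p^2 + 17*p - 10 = (p - 1)*(p^2 - 7*p + 10) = (p - 2)*(p - 1)*(p - 5)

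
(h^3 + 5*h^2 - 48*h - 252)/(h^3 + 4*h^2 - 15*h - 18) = (h^2 - h - 42)/(h^2 - 2*h - 3)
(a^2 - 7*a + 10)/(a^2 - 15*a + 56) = (a^2 - 7*a + 10)/(a^2 - 15*a + 56)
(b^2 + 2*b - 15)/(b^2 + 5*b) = (b - 3)/b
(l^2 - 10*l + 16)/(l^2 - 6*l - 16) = (l - 2)/(l + 2)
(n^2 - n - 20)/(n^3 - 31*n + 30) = (n + 4)/(n^2 + 5*n - 6)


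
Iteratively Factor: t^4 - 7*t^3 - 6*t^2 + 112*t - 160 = (t - 2)*(t^3 - 5*t^2 - 16*t + 80) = (t - 5)*(t - 2)*(t^2 - 16) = (t - 5)*(t - 2)*(t + 4)*(t - 4)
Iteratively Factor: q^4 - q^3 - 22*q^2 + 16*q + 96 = (q + 2)*(q^3 - 3*q^2 - 16*q + 48) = (q - 3)*(q + 2)*(q^2 - 16) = (q - 4)*(q - 3)*(q + 2)*(q + 4)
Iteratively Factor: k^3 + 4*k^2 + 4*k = (k + 2)*(k^2 + 2*k) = k*(k + 2)*(k + 2)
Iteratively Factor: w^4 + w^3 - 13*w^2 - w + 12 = (w - 3)*(w^3 + 4*w^2 - w - 4) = (w - 3)*(w + 4)*(w^2 - 1) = (w - 3)*(w + 1)*(w + 4)*(w - 1)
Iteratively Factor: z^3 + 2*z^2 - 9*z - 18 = (z - 3)*(z^2 + 5*z + 6) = (z - 3)*(z + 2)*(z + 3)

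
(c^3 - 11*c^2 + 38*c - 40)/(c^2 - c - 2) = (c^2 - 9*c + 20)/(c + 1)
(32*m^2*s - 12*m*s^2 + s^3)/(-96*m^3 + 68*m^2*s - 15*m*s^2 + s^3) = s/(-3*m + s)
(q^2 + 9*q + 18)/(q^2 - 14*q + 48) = (q^2 + 9*q + 18)/(q^2 - 14*q + 48)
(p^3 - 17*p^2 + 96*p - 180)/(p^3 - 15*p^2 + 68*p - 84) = (p^2 - 11*p + 30)/(p^2 - 9*p + 14)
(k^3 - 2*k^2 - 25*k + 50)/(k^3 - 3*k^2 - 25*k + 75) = (k - 2)/(k - 3)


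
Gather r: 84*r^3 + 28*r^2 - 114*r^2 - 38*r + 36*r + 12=84*r^3 - 86*r^2 - 2*r + 12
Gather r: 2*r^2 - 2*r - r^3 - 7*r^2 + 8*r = -r^3 - 5*r^2 + 6*r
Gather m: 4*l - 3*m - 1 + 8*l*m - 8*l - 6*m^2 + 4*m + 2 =-4*l - 6*m^2 + m*(8*l + 1) + 1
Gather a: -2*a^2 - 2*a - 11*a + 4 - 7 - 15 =-2*a^2 - 13*a - 18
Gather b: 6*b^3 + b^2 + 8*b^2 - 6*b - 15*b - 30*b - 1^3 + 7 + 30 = 6*b^3 + 9*b^2 - 51*b + 36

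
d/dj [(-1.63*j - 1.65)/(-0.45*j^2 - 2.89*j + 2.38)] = (0.7335*j^2 + 4.7107*j - (0.9*j + 2.89)*(1.63*j + 1.65) - 3.8794)/(0.45*j^2 + 2.89*j - 2.38)^2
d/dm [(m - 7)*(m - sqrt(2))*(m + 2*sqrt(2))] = 3*m^2 - 14*m + 2*sqrt(2)*m - 7*sqrt(2) - 4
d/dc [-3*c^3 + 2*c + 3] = 2 - 9*c^2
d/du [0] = 0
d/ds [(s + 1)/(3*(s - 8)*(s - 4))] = (-s^2 - 2*s + 44)/(3*(s^4 - 24*s^3 + 208*s^2 - 768*s + 1024))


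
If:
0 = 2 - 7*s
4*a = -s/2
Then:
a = -1/28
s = 2/7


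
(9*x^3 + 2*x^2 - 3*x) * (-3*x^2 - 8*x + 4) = -27*x^5 - 78*x^4 + 29*x^3 + 32*x^2 - 12*x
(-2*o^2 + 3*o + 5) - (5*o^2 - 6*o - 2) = -7*o^2 + 9*o + 7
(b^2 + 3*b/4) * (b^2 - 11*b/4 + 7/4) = b^4 - 2*b^3 - 5*b^2/16 + 21*b/16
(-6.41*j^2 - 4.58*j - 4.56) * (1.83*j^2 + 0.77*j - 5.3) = -11.7303*j^4 - 13.3171*j^3 + 22.1016*j^2 + 20.7628*j + 24.168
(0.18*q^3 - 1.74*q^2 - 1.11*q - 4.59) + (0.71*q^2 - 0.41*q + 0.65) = 0.18*q^3 - 1.03*q^2 - 1.52*q - 3.94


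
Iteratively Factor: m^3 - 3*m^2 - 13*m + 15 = (m - 1)*(m^2 - 2*m - 15) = (m - 5)*(m - 1)*(m + 3)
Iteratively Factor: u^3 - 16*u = (u + 4)*(u^2 - 4*u) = u*(u + 4)*(u - 4)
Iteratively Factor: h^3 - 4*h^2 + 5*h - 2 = (h - 2)*(h^2 - 2*h + 1) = (h - 2)*(h - 1)*(h - 1)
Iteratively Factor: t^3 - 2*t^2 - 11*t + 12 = (t + 3)*(t^2 - 5*t + 4) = (t - 4)*(t + 3)*(t - 1)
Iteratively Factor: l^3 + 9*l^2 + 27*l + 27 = (l + 3)*(l^2 + 6*l + 9) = (l + 3)^2*(l + 3)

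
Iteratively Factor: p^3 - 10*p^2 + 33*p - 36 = (p - 3)*(p^2 - 7*p + 12) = (p - 4)*(p - 3)*(p - 3)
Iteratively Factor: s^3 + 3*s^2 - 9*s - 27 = (s + 3)*(s^2 - 9) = (s + 3)^2*(s - 3)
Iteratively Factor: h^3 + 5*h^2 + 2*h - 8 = (h + 4)*(h^2 + h - 2) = (h - 1)*(h + 4)*(h + 2)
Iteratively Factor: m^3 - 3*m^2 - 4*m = (m)*(m^2 - 3*m - 4) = m*(m + 1)*(m - 4)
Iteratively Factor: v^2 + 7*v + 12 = (v + 4)*(v + 3)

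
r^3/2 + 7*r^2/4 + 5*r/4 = r*(r/2 + 1/2)*(r + 5/2)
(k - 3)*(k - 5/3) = k^2 - 14*k/3 + 5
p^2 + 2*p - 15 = (p - 3)*(p + 5)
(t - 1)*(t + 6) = t^2 + 5*t - 6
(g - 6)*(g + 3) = g^2 - 3*g - 18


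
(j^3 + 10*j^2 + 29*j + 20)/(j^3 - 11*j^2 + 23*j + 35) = (j^2 + 9*j + 20)/(j^2 - 12*j + 35)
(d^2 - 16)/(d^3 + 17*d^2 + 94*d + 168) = (d - 4)/(d^2 + 13*d + 42)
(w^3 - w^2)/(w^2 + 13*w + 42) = w^2*(w - 1)/(w^2 + 13*w + 42)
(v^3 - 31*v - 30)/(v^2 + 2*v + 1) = (v^2 - v - 30)/(v + 1)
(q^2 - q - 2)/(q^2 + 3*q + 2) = (q - 2)/(q + 2)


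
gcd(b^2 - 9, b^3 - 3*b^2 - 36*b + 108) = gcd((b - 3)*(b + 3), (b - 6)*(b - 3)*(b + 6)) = b - 3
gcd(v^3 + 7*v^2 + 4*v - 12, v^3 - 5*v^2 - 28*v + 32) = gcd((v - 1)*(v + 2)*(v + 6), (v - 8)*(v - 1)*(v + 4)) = v - 1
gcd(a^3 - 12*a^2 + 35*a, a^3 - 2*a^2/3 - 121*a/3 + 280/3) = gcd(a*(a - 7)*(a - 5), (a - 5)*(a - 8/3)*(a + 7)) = a - 5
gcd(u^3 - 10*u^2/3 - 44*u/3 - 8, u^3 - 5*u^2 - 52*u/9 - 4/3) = u^2 - 16*u/3 - 4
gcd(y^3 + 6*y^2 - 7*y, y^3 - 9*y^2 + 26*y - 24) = 1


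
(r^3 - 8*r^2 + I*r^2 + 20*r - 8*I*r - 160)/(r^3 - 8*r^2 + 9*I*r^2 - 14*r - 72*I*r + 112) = (r^2 + I*r + 20)/(r^2 + 9*I*r - 14)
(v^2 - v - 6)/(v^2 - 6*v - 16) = (v - 3)/(v - 8)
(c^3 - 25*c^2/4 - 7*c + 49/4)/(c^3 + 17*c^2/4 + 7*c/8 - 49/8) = 2*(c - 7)/(2*c + 7)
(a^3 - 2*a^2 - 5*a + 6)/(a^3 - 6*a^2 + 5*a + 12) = (a^2 + a - 2)/(a^2 - 3*a - 4)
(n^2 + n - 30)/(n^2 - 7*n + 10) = (n + 6)/(n - 2)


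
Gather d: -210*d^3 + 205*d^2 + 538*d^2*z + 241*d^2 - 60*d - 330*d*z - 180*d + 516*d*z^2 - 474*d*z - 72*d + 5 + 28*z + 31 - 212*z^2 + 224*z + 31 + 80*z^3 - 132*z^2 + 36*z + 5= -210*d^3 + d^2*(538*z + 446) + d*(516*z^2 - 804*z - 312) + 80*z^3 - 344*z^2 + 288*z + 72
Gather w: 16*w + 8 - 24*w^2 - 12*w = -24*w^2 + 4*w + 8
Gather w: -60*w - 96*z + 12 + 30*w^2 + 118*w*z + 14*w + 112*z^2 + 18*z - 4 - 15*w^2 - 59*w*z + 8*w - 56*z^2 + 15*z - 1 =15*w^2 + w*(59*z - 38) + 56*z^2 - 63*z + 7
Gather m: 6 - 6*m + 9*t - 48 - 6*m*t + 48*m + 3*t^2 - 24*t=m*(42 - 6*t) + 3*t^2 - 15*t - 42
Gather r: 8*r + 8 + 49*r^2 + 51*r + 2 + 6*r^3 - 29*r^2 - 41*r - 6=6*r^3 + 20*r^2 + 18*r + 4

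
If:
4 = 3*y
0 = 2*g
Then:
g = 0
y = 4/3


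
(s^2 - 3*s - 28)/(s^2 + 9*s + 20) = (s - 7)/(s + 5)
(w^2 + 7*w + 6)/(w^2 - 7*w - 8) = (w + 6)/(w - 8)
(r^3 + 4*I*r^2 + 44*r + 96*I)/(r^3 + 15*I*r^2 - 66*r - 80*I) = (r - 6*I)/(r + 5*I)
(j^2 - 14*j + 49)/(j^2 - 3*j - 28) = (j - 7)/(j + 4)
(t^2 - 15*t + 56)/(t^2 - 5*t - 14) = (t - 8)/(t + 2)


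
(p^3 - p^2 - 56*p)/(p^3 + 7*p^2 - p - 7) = p*(p - 8)/(p^2 - 1)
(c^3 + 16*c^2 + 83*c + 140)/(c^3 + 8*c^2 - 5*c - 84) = (c + 5)/(c - 3)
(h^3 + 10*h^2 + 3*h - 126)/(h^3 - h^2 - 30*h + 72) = (h + 7)/(h - 4)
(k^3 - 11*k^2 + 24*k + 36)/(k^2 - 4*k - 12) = (k^2 - 5*k - 6)/(k + 2)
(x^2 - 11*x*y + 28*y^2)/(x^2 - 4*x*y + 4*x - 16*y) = (x - 7*y)/(x + 4)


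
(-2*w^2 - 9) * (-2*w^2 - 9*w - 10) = 4*w^4 + 18*w^3 + 38*w^2 + 81*w + 90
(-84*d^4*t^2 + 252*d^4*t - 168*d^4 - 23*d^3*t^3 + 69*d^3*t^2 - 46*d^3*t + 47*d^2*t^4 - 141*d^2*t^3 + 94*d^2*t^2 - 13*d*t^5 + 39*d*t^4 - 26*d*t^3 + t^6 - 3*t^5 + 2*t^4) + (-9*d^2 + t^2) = -84*d^4*t^2 + 252*d^4*t - 168*d^4 - 23*d^3*t^3 + 69*d^3*t^2 - 46*d^3*t + 47*d^2*t^4 - 141*d^2*t^3 + 94*d^2*t^2 - 9*d^2 - 13*d*t^5 + 39*d*t^4 - 26*d*t^3 + t^6 - 3*t^5 + 2*t^4 + t^2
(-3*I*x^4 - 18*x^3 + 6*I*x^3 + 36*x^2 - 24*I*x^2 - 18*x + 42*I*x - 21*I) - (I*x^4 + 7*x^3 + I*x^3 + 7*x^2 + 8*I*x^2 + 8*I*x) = -4*I*x^4 - 25*x^3 + 5*I*x^3 + 29*x^2 - 32*I*x^2 - 18*x + 34*I*x - 21*I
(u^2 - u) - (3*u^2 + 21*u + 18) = -2*u^2 - 22*u - 18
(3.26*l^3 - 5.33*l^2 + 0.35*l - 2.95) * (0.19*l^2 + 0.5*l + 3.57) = 0.6194*l^5 + 0.6173*l^4 + 9.0397*l^3 - 19.4136*l^2 - 0.2255*l - 10.5315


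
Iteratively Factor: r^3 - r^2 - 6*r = (r)*(r^2 - r - 6) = r*(r - 3)*(r + 2)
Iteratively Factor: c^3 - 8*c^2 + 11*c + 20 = (c + 1)*(c^2 - 9*c + 20) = (c - 5)*(c + 1)*(c - 4)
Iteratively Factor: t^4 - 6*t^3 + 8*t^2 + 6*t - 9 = (t - 3)*(t^3 - 3*t^2 - t + 3) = (t - 3)*(t + 1)*(t^2 - 4*t + 3) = (t - 3)*(t - 1)*(t + 1)*(t - 3)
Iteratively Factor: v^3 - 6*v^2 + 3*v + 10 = (v - 2)*(v^2 - 4*v - 5) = (v - 5)*(v - 2)*(v + 1)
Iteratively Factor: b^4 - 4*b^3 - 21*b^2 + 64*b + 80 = (b + 4)*(b^3 - 8*b^2 + 11*b + 20) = (b + 1)*(b + 4)*(b^2 - 9*b + 20) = (b - 5)*(b + 1)*(b + 4)*(b - 4)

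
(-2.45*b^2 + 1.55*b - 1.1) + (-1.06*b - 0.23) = -2.45*b^2 + 0.49*b - 1.33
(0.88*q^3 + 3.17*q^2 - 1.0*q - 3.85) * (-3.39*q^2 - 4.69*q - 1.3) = -2.9832*q^5 - 14.8735*q^4 - 12.6213*q^3 + 13.6205*q^2 + 19.3565*q + 5.005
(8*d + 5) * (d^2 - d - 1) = 8*d^3 - 3*d^2 - 13*d - 5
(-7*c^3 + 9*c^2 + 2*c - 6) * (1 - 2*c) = 14*c^4 - 25*c^3 + 5*c^2 + 14*c - 6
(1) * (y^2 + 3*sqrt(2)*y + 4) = y^2 + 3*sqrt(2)*y + 4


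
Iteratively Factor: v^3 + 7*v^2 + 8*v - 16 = (v + 4)*(v^2 + 3*v - 4) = (v - 1)*(v + 4)*(v + 4)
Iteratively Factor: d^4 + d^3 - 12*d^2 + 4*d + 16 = (d - 2)*(d^3 + 3*d^2 - 6*d - 8) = (d - 2)*(d + 4)*(d^2 - d - 2) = (d - 2)*(d + 1)*(d + 4)*(d - 2)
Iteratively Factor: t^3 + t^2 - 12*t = (t + 4)*(t^2 - 3*t) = (t - 3)*(t + 4)*(t)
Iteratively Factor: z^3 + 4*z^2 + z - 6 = (z + 3)*(z^2 + z - 2) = (z - 1)*(z + 3)*(z + 2)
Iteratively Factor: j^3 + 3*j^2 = (j)*(j^2 + 3*j) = j^2*(j + 3)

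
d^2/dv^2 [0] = 0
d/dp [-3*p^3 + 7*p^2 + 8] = p*(14 - 9*p)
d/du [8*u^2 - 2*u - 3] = 16*u - 2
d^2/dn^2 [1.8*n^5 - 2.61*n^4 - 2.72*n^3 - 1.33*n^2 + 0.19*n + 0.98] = 36.0*n^3 - 31.32*n^2 - 16.32*n - 2.66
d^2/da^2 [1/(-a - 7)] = -2/(a + 7)^3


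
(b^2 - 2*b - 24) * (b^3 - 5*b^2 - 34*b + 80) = b^5 - 7*b^4 - 48*b^3 + 268*b^2 + 656*b - 1920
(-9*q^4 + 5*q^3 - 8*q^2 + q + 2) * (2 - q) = 9*q^5 - 23*q^4 + 18*q^3 - 17*q^2 + 4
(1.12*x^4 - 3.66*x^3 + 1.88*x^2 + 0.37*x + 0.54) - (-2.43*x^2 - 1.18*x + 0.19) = 1.12*x^4 - 3.66*x^3 + 4.31*x^2 + 1.55*x + 0.35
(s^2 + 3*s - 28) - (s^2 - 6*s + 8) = 9*s - 36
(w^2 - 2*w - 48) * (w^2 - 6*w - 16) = w^4 - 8*w^3 - 52*w^2 + 320*w + 768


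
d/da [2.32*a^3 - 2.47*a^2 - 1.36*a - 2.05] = 6.96*a^2 - 4.94*a - 1.36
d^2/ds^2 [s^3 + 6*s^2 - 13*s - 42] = 6*s + 12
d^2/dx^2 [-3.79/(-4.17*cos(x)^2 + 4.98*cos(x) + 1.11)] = (263.615724*(1 - cos(x)^2)^2 - 236.116242*cos(x)^3 + 295.97247*cos(x)^2 + 451.282122*cos(x) - 486.688302)/(-4.17*cos(x)^2 + 4.98*cos(x) + 1.11)^3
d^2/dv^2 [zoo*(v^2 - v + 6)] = zoo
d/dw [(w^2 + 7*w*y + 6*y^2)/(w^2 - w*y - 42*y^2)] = -8*y/(w^2 - 14*w*y + 49*y^2)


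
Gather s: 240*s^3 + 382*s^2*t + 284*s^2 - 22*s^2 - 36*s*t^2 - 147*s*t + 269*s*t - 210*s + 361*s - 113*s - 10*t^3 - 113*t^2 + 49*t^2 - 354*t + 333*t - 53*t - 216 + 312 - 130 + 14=240*s^3 + s^2*(382*t + 262) + s*(-36*t^2 + 122*t + 38) - 10*t^3 - 64*t^2 - 74*t - 20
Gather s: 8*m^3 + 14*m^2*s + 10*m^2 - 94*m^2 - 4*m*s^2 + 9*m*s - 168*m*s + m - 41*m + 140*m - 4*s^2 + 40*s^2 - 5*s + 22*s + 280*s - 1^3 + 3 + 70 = 8*m^3 - 84*m^2 + 100*m + s^2*(36 - 4*m) + s*(14*m^2 - 159*m + 297) + 72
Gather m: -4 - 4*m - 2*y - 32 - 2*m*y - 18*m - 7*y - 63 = m*(-2*y - 22) - 9*y - 99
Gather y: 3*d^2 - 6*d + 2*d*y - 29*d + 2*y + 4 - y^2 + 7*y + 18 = 3*d^2 - 35*d - y^2 + y*(2*d + 9) + 22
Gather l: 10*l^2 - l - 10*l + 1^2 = 10*l^2 - 11*l + 1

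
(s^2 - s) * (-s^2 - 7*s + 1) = -s^4 - 6*s^3 + 8*s^2 - s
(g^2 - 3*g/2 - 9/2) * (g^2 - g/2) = g^4 - 2*g^3 - 15*g^2/4 + 9*g/4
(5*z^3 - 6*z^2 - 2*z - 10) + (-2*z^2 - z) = 5*z^3 - 8*z^2 - 3*z - 10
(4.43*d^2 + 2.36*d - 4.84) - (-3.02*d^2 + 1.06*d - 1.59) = 7.45*d^2 + 1.3*d - 3.25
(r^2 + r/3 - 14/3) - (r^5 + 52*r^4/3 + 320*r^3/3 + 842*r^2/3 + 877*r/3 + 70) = -r^5 - 52*r^4/3 - 320*r^3/3 - 839*r^2/3 - 292*r - 224/3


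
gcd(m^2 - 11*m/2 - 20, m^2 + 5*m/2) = m + 5/2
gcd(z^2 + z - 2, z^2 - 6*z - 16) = z + 2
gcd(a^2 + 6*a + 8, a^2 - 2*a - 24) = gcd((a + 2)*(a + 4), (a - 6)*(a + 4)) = a + 4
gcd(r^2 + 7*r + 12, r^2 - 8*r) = 1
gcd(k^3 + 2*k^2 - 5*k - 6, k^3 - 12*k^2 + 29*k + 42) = k + 1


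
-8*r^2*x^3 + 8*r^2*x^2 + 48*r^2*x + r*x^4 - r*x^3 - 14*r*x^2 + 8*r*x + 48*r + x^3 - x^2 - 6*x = (-8*r + x)*(x - 3)*(x + 2)*(r*x + 1)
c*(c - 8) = c^2 - 8*c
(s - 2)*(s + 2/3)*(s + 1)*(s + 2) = s^4 + 5*s^3/3 - 10*s^2/3 - 20*s/3 - 8/3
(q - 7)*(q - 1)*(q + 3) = q^3 - 5*q^2 - 17*q + 21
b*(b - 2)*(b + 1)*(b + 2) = b^4 + b^3 - 4*b^2 - 4*b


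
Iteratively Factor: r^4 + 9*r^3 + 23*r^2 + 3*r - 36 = (r + 3)*(r^3 + 6*r^2 + 5*r - 12) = (r - 1)*(r + 3)*(r^2 + 7*r + 12) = (r - 1)*(r + 3)^2*(r + 4)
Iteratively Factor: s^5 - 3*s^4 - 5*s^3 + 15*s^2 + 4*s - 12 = (s - 3)*(s^4 - 5*s^2 + 4) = (s - 3)*(s + 2)*(s^3 - 2*s^2 - s + 2) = (s - 3)*(s + 1)*(s + 2)*(s^2 - 3*s + 2) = (s - 3)*(s - 2)*(s + 1)*(s + 2)*(s - 1)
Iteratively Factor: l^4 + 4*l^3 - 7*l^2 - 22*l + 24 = (l - 1)*(l^3 + 5*l^2 - 2*l - 24) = (l - 1)*(l + 4)*(l^2 + l - 6) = (l - 2)*(l - 1)*(l + 4)*(l + 3)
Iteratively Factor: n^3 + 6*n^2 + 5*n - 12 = (n + 4)*(n^2 + 2*n - 3) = (n + 3)*(n + 4)*(n - 1)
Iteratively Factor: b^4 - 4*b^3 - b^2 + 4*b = (b)*(b^3 - 4*b^2 - b + 4) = b*(b - 4)*(b^2 - 1) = b*(b - 4)*(b - 1)*(b + 1)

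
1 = 1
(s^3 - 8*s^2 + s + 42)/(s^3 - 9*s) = (s^2 - 5*s - 14)/(s*(s + 3))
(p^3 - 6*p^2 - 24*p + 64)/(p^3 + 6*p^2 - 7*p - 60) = (p^2 - 10*p + 16)/(p^2 + 2*p - 15)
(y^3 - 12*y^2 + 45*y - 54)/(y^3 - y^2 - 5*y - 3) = (y^2 - 9*y + 18)/(y^2 + 2*y + 1)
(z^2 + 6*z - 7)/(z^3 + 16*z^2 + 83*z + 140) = (z - 1)/(z^2 + 9*z + 20)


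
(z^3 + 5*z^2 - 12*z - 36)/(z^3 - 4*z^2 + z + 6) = (z^2 + 8*z + 12)/(z^2 - z - 2)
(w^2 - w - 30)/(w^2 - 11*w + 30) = (w + 5)/(w - 5)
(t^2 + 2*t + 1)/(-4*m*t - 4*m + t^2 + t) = (t + 1)/(-4*m + t)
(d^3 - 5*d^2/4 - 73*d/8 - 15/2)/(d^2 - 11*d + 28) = (8*d^2 + 22*d + 15)/(8*(d - 7))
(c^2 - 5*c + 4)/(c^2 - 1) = (c - 4)/(c + 1)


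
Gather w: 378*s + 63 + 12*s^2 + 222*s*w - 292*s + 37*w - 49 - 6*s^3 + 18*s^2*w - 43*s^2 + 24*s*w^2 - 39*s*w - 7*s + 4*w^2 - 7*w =-6*s^3 - 31*s^2 + 79*s + w^2*(24*s + 4) + w*(18*s^2 + 183*s + 30) + 14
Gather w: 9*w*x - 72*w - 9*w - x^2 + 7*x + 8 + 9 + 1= w*(9*x - 81) - x^2 + 7*x + 18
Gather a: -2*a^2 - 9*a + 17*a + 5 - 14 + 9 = -2*a^2 + 8*a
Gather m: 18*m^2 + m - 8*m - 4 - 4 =18*m^2 - 7*m - 8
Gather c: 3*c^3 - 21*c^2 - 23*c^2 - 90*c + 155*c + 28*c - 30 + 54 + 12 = 3*c^3 - 44*c^2 + 93*c + 36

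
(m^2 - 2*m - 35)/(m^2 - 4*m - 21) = (m + 5)/(m + 3)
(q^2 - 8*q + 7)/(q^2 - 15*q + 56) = (q - 1)/(q - 8)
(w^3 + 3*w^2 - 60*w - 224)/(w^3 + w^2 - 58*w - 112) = (w + 4)/(w + 2)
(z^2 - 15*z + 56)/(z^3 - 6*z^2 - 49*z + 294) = (z - 8)/(z^2 + z - 42)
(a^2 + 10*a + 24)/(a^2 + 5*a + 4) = (a + 6)/(a + 1)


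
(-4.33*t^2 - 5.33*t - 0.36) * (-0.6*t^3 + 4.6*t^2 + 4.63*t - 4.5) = 2.598*t^5 - 16.72*t^4 - 44.3499*t^3 - 6.8489*t^2 + 22.3182*t + 1.62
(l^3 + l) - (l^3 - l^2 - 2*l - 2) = l^2 + 3*l + 2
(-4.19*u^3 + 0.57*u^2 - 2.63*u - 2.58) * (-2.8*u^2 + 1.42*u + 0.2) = 11.732*u^5 - 7.5458*u^4 + 7.3354*u^3 + 3.6034*u^2 - 4.1896*u - 0.516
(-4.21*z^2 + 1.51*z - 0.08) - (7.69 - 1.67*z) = -4.21*z^2 + 3.18*z - 7.77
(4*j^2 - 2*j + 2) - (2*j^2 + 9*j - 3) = 2*j^2 - 11*j + 5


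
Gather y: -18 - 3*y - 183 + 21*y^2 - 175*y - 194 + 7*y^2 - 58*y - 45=28*y^2 - 236*y - 440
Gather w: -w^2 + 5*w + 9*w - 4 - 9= -w^2 + 14*w - 13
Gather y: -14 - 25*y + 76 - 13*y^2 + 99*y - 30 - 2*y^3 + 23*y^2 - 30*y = -2*y^3 + 10*y^2 + 44*y + 32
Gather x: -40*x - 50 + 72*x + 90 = 32*x + 40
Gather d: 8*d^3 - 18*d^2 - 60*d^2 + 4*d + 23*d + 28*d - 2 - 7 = 8*d^3 - 78*d^2 + 55*d - 9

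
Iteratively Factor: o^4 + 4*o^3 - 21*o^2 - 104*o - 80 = (o + 4)*(o^3 - 21*o - 20) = (o + 4)^2*(o^2 - 4*o - 5) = (o + 1)*(o + 4)^2*(o - 5)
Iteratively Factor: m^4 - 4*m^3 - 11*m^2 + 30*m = (m)*(m^3 - 4*m^2 - 11*m + 30) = m*(m - 5)*(m^2 + m - 6) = m*(m - 5)*(m + 3)*(m - 2)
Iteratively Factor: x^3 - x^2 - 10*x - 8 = (x - 4)*(x^2 + 3*x + 2) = (x - 4)*(x + 1)*(x + 2)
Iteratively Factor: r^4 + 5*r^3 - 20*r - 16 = (r + 4)*(r^3 + r^2 - 4*r - 4) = (r - 2)*(r + 4)*(r^2 + 3*r + 2) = (r - 2)*(r + 1)*(r + 4)*(r + 2)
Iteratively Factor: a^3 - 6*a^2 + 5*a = (a - 5)*(a^2 - a) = (a - 5)*(a - 1)*(a)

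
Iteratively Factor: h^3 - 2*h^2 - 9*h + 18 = (h - 3)*(h^2 + h - 6) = (h - 3)*(h + 3)*(h - 2)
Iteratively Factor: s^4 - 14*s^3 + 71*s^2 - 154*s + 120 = (s - 4)*(s^3 - 10*s^2 + 31*s - 30) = (s - 4)*(s - 2)*(s^2 - 8*s + 15) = (s - 4)*(s - 3)*(s - 2)*(s - 5)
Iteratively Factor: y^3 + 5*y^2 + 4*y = (y + 1)*(y^2 + 4*y) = (y + 1)*(y + 4)*(y)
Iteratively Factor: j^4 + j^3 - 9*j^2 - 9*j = (j + 1)*(j^3 - 9*j) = (j - 3)*(j + 1)*(j^2 + 3*j) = (j - 3)*(j + 1)*(j + 3)*(j)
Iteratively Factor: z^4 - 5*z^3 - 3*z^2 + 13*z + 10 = (z + 1)*(z^3 - 6*z^2 + 3*z + 10) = (z + 1)^2*(z^2 - 7*z + 10) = (z - 2)*(z + 1)^2*(z - 5)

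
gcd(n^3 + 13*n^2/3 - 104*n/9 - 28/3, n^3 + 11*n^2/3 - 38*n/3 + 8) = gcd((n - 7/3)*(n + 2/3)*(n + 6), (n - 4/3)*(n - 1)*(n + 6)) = n + 6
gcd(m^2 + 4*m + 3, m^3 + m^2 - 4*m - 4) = m + 1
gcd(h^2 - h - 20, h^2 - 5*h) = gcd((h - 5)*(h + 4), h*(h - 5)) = h - 5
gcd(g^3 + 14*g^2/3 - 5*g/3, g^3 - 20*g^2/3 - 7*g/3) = g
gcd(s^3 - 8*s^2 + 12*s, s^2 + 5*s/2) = s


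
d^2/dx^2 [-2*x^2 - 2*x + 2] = -4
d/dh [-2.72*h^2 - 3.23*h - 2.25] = -5.44*h - 3.23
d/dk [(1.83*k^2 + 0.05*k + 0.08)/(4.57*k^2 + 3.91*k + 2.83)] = (6.9268*k^2 + 9.6266*k - 0.1713)/(20.8849*k^4 + 35.7374*k^3 + 41.1543*k^2 + 22.1306*k + 8.0089)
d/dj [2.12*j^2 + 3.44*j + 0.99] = 4.24*j + 3.44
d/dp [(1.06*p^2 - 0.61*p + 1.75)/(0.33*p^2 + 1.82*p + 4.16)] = (2.1305*p^2 + 7.6642*p - 5.7226)/(0.1089*p^4 + 1.2012*p^3 + 6.058*p^2 + 15.1424*p + 17.3056)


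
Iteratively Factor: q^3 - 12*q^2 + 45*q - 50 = (q - 5)*(q^2 - 7*q + 10) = (q - 5)*(q - 2)*(q - 5)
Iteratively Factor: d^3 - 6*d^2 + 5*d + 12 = (d - 3)*(d^2 - 3*d - 4) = (d - 4)*(d - 3)*(d + 1)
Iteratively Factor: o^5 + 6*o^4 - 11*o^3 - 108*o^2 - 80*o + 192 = (o - 4)*(o^4 + 10*o^3 + 29*o^2 + 8*o - 48) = (o - 4)*(o + 3)*(o^3 + 7*o^2 + 8*o - 16) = (o - 4)*(o + 3)*(o + 4)*(o^2 + 3*o - 4) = (o - 4)*(o - 1)*(o + 3)*(o + 4)*(o + 4)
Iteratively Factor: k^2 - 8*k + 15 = (k - 5)*(k - 3)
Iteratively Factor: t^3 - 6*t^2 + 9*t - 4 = (t - 4)*(t^2 - 2*t + 1) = (t - 4)*(t - 1)*(t - 1)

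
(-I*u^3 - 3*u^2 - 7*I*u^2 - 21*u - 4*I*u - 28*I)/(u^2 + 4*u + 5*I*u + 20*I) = -(I*u^3 + u^2*(3 + 7*I) + u*(21 + 4*I) + 28*I)/(u^2 + u*(4 + 5*I) + 20*I)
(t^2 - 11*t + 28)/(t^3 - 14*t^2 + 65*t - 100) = (t - 7)/(t^2 - 10*t + 25)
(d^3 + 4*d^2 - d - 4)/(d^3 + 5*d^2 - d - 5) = (d + 4)/(d + 5)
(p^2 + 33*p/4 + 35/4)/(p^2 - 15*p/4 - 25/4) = (p + 7)/(p - 5)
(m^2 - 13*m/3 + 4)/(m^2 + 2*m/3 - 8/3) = (m - 3)/(m + 2)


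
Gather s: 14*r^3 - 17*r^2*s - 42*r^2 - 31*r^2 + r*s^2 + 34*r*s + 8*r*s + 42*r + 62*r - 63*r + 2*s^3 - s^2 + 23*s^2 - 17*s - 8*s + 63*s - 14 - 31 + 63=14*r^3 - 73*r^2 + 41*r + 2*s^3 + s^2*(r + 22) + s*(-17*r^2 + 42*r + 38) + 18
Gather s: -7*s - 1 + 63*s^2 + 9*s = 63*s^2 + 2*s - 1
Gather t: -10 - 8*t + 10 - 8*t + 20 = 20 - 16*t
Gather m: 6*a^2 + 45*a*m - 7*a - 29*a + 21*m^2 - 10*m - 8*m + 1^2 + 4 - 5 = 6*a^2 - 36*a + 21*m^2 + m*(45*a - 18)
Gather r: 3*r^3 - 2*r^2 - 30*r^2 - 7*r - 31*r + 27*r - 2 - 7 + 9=3*r^3 - 32*r^2 - 11*r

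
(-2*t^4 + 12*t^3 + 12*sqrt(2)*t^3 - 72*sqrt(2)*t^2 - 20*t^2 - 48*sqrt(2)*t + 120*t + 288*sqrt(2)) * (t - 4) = -2*t^5 + 12*sqrt(2)*t^4 + 20*t^4 - 120*sqrt(2)*t^3 - 68*t^3 + 200*t^2 + 240*sqrt(2)*t^2 - 480*t + 480*sqrt(2)*t - 1152*sqrt(2)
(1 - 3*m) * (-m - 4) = 3*m^2 + 11*m - 4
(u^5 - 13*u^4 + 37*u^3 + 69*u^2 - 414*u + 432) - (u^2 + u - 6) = u^5 - 13*u^4 + 37*u^3 + 68*u^2 - 415*u + 438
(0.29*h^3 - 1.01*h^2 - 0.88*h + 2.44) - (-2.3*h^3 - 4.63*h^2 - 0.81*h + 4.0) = 2.59*h^3 + 3.62*h^2 - 0.07*h - 1.56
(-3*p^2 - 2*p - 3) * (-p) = 3*p^3 + 2*p^2 + 3*p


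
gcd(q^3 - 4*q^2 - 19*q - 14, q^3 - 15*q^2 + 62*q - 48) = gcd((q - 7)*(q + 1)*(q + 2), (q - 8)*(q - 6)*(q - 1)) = 1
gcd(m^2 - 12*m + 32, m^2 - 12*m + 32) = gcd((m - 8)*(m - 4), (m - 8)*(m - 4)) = m^2 - 12*m + 32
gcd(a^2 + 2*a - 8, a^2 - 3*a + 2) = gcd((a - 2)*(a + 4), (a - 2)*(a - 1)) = a - 2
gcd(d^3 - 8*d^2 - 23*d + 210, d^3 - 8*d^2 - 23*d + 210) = d^3 - 8*d^2 - 23*d + 210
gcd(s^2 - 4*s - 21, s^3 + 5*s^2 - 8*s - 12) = 1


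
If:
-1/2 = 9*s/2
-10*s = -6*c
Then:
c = -5/27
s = -1/9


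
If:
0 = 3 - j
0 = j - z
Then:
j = 3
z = 3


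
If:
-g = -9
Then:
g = 9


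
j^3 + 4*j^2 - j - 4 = (j - 1)*(j + 1)*(j + 4)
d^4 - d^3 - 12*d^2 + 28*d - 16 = (d - 2)^2*(d - 1)*(d + 4)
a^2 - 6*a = a*(a - 6)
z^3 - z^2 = z^2*(z - 1)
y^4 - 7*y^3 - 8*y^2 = y^2*(y - 8)*(y + 1)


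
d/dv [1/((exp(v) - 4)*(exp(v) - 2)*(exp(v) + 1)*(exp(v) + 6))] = (-4*exp(3*v) - 3*exp(2*v) + 56*exp(v) - 20)*exp(v)/(exp(8*v) + 2*exp(7*v) - 55*exp(6*v) - 16*exp(5*v) + 920*exp(4*v) - 1024*exp(3*v) - 2288*exp(2*v) + 1920*exp(v) + 2304)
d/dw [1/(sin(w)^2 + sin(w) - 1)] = -(2*sin(w) + 1)*cos(w)/(sin(w) - cos(w)^2)^2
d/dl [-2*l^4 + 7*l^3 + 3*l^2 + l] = -8*l^3 + 21*l^2 + 6*l + 1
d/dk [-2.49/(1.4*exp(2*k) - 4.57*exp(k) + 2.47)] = (6.972*exp(k) - 11.3793)*exp(k)/(1.4*exp(2*k) - 4.57*exp(k) + 2.47)^2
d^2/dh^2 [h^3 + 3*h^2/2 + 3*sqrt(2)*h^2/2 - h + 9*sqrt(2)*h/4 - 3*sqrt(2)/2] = 6*h + 3 + 3*sqrt(2)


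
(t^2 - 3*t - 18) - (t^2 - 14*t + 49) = 11*t - 67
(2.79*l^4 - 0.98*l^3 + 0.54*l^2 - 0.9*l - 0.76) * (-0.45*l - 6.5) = -1.2555*l^5 - 17.694*l^4 + 6.127*l^3 - 3.105*l^2 + 6.192*l + 4.94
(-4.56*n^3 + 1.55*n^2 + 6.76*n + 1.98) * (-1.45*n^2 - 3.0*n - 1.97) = 6.612*n^5 + 11.4325*n^4 - 5.4688*n^3 - 26.2045*n^2 - 19.2572*n - 3.9006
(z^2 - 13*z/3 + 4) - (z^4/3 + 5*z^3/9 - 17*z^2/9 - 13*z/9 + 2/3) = -z^4/3 - 5*z^3/9 + 26*z^2/9 - 26*z/9 + 10/3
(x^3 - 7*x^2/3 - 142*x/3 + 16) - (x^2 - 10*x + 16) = x^3 - 10*x^2/3 - 112*x/3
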